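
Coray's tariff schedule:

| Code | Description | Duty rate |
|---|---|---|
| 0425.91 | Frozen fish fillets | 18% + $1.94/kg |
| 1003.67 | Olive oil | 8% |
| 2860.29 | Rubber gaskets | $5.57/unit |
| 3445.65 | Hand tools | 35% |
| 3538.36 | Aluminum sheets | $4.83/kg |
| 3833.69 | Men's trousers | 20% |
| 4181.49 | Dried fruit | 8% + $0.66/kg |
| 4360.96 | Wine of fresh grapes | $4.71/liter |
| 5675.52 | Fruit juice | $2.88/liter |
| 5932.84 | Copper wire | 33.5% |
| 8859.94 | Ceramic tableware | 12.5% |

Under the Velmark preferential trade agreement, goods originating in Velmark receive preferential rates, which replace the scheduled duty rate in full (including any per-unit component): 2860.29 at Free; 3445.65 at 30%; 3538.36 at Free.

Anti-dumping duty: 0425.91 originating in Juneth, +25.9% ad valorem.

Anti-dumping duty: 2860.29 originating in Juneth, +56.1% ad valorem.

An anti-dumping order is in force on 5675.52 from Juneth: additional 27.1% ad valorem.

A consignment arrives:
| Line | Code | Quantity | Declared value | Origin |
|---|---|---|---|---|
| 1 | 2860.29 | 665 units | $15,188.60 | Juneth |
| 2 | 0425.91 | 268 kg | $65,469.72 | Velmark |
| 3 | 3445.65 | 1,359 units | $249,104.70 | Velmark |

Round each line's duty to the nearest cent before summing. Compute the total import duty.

Line 1 (2860.29, Juneth, 665 units, $15,188.60):
Base rate for 2860.29 is $5.57/unit.
2860.29 has an FTA preferential rate, but origin Juneth is not Velmark; base rate stands.
Additional duty on 2860.29 from Juneth: +56.1% ad valorem. Applied ad valorem rate = 56.1%.
Duty = $15,188.60 × 56.1% + 665 × $5.57 = $12,224.85.
Line 2 (0425.91, Velmark, 268 kg, $65,469.72):
Base rate for 0425.91 is 18% + $1.94/kg.
Origin Velmark is the FTA partner but 0425.91 is not on the preference list; base rate stands.
The additional-duty order on 0425.91 targets Juneth, not Velmark; it does not apply.
Duty = $65,469.72 × 18% + 268 × $1.94 = $12,304.47.
Line 3 (3445.65, Velmark, 1,359 units, $249,104.70):
Base rate for 3445.65 is 35%.
Origin Velmark qualifies under the Coray–Velmark agreement and 3445.65 is covered: preferential rate 30% applies instead.
Duty = $249,104.70 × 30% = $74,731.41.
Total = $12,224.85 + $12,304.47 + $74,731.41 = $99,260.73.

$99,260.73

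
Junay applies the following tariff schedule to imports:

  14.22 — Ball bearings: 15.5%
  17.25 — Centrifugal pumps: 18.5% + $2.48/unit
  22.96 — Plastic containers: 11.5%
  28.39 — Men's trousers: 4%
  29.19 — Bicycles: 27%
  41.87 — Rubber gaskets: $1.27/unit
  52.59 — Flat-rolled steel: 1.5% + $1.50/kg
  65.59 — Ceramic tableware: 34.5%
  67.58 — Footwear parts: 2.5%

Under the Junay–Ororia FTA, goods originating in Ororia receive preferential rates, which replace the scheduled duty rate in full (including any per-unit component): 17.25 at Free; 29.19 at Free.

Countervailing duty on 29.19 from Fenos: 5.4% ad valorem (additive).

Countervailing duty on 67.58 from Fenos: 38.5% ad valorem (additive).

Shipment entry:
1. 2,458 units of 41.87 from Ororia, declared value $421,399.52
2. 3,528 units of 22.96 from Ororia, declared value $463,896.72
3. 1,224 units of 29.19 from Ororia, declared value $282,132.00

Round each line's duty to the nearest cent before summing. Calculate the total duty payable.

$56,469.78

Line 1 (41.87, Ororia, 2,458 units, $421,399.52):
Base rate for 41.87 is $1.27/unit.
Origin Ororia is the FTA partner but 41.87 is not on the preference list; base rate stands.
Duty = 2,458 × $1.27 = $3,121.66.
Line 2 (22.96, Ororia, 3,528 units, $463,896.72):
Base rate for 22.96 is 11.5%.
Origin Ororia is the FTA partner but 22.96 is not on the preference list; base rate stands.
Duty = $463,896.72 × 11.5% = $53,348.12.
Line 3 (29.19, Ororia, 1,224 units, $282,132.00):
Base rate for 29.19 is 27%.
Origin Ororia qualifies under the Junay–Ororia agreement and 29.19 is covered: preferential rate Free applies instead.
The additional-duty order on 29.19 targets Fenos, not Ororia; it does not apply.
Duty = $282,132.00 × 0% = $0.00.
Total = $3,121.66 + $53,348.12 + $0.00 = $56,469.78.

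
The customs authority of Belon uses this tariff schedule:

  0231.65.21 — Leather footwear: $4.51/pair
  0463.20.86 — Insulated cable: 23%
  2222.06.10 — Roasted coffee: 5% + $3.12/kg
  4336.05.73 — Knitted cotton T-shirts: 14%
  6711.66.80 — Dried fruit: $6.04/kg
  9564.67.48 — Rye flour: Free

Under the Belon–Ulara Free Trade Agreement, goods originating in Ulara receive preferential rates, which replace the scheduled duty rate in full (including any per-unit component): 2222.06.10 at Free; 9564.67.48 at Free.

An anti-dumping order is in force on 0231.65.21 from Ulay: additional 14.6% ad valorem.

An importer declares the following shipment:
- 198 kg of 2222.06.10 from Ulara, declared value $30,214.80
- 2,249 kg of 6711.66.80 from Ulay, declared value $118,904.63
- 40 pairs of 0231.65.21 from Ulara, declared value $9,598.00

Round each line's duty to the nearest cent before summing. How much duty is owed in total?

Line 1 (2222.06.10, Ulara, 198 kg, $30,214.80):
Base rate for 2222.06.10 is 5% + $3.12/kg.
Origin Ulara qualifies under the Belon–Ulara agreement and 2222.06.10 is covered: preferential rate Free applies instead.
Duty = $30,214.80 × 0% = $0.00.
Line 2 (6711.66.80, Ulay, 2,249 kg, $118,904.63):
Base rate for 6711.66.80 is $6.04/kg.
Duty = 2,249 × $6.04 = $13,583.96.
Line 3 (0231.65.21, Ulara, 40 pairs, $9,598.00):
Base rate for 0231.65.21 is $4.51/pair.
Origin Ulara is the FTA partner but 0231.65.21 is not on the preference list; base rate stands.
The additional-duty order on 0231.65.21 targets Ulay, not Ulara; it does not apply.
Duty = 40 × $4.51 = $180.40.
Total = $0.00 + $13,583.96 + $180.40 = $13,764.36.

$13,764.36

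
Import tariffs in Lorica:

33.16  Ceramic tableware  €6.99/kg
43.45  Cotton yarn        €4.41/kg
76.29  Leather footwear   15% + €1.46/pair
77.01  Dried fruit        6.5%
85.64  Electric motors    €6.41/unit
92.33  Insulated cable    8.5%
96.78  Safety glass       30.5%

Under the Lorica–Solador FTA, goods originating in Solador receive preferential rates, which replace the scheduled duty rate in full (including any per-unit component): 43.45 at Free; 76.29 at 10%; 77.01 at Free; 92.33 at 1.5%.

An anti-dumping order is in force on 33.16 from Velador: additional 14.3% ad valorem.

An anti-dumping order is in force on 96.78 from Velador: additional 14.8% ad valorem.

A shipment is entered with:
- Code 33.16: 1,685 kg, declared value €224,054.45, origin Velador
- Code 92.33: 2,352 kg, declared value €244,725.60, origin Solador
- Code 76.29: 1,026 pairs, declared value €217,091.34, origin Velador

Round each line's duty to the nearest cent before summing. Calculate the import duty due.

Line 1 (33.16, Velador, 1,685 kg, €224,054.45):
Base rate for 33.16 is €6.99/kg.
Additional duty on 33.16 from Velador: +14.3% ad valorem. Applied ad valorem rate = 14.3%.
Duty = €224,054.45 × 14.3% + 1,685 × €6.99 = €43,817.94.
Line 2 (92.33, Solador, 2,352 kg, €244,725.60):
Base rate for 92.33 is 8.5%.
Origin Solador qualifies under the Lorica–Solador agreement and 92.33 is covered: preferential rate 1.5% applies instead.
Duty = €244,725.60 × 1.5% = €3,670.88.
Line 3 (76.29, Velador, 1,026 pairs, €217,091.34):
Base rate for 76.29 is 15% + €1.46/pair.
76.29 has an FTA preferential rate, but origin Velador is not Solador; base rate stands.
Duty = €217,091.34 × 15% + 1,026 × €1.46 = €34,061.66.
Total = €43,817.94 + €3,670.88 + €34,061.66 = €81,550.48.

€81,550.48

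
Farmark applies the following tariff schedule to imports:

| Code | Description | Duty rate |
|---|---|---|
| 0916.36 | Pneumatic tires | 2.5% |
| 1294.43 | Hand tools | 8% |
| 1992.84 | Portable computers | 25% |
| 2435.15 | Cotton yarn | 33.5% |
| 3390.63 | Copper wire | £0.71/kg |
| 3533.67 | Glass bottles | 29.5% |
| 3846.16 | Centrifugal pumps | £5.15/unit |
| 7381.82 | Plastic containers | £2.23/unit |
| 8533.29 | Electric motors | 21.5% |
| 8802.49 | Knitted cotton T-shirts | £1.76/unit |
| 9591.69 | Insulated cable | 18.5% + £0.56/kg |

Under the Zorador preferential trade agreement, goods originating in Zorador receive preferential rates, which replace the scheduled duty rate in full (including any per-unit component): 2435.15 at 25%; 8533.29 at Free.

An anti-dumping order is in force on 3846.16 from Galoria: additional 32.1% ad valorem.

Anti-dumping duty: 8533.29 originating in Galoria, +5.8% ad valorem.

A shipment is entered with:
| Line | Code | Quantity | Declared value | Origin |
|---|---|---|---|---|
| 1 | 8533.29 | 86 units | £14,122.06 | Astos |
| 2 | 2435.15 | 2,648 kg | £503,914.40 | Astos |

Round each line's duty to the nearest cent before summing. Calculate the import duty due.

Line 1 (8533.29, Astos, 86 units, £14,122.06):
Base rate for 8533.29 is 21.5%.
8533.29 has an FTA preferential rate, but origin Astos is not Zorador; base rate stands.
The additional-duty order on 8533.29 targets Galoria, not Astos; it does not apply.
Duty = £14,122.06 × 21.5% = £3,036.24.
Line 2 (2435.15, Astos, 2,648 kg, £503,914.40):
Base rate for 2435.15 is 33.5%.
2435.15 has an FTA preferential rate, but origin Astos is not Zorador; base rate stands.
Duty = £503,914.40 × 33.5% = £168,811.32.
Total = £3,036.24 + £168,811.32 = £171,847.56.

£171,847.56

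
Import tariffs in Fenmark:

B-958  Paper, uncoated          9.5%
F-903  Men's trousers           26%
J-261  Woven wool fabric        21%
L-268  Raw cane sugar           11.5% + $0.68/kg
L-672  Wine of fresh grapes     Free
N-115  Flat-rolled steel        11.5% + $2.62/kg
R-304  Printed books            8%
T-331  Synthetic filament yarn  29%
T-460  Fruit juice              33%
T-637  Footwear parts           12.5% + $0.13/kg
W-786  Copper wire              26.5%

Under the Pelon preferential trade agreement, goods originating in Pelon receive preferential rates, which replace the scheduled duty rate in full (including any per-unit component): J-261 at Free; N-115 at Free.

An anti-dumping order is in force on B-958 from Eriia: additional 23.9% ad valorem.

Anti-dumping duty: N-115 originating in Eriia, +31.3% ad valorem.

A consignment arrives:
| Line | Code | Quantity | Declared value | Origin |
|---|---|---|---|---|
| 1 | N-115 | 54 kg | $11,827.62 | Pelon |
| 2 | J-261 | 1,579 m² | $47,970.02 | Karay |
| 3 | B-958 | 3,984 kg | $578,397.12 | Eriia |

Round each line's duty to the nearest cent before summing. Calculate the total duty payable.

Line 1 (N-115, Pelon, 54 kg, $11,827.62):
Base rate for N-115 is 11.5% + $2.62/kg.
Origin Pelon qualifies under the Fenmark–Pelon agreement and N-115 is covered: preferential rate Free applies instead.
The additional-duty order on N-115 targets Eriia, not Pelon; it does not apply.
Duty = $11,827.62 × 0% = $0.00.
Line 2 (J-261, Karay, 1,579 m², $47,970.02):
Base rate for J-261 is 21%.
J-261 has an FTA preferential rate, but origin Karay is not Pelon; base rate stands.
Duty = $47,970.02 × 21% = $10,073.70.
Line 3 (B-958, Eriia, 3,984 kg, $578,397.12):
Base rate for B-958 is 9.5%.
Additional duty on B-958 from Eriia: +23.9%. Applied ad valorem rate: 9.5% + 23.9% = 33.4%.
Duty = $578,397.12 × 33.4% = $193,184.64.
Total = $0.00 + $10,073.70 + $193,184.64 = $203,258.34.

$203,258.34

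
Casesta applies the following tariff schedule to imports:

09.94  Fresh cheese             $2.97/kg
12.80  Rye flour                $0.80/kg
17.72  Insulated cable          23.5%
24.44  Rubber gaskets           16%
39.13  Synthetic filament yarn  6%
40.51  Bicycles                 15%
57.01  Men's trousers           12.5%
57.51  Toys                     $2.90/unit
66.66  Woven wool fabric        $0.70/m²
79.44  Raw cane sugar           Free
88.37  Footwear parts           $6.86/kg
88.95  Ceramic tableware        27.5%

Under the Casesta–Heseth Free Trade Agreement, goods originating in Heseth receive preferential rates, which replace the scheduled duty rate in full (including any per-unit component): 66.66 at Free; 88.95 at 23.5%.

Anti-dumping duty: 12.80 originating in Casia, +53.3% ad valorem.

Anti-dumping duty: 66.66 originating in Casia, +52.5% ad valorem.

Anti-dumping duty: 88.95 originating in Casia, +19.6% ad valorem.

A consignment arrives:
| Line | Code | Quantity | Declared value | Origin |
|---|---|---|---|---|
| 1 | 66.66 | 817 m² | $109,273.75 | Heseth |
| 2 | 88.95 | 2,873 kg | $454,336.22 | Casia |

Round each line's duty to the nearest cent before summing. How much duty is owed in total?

$213,992.36

Line 1 (66.66, Heseth, 817 m², $109,273.75):
Base rate for 66.66 is $0.70/m².
Origin Heseth qualifies under the Casesta–Heseth agreement and 66.66 is covered: preferential rate Free applies instead.
The additional-duty order on 66.66 targets Casia, not Heseth; it does not apply.
Duty = $109,273.75 × 0% = $0.00.
Line 2 (88.95, Casia, 2,873 kg, $454,336.22):
Base rate for 88.95 is 27.5%.
88.95 has an FTA preferential rate, but origin Casia is not Heseth; base rate stands.
Additional duty on 88.95 from Casia: +19.6%. Applied ad valorem rate: 27.5% + 19.6% = 47.1%.
Duty = $454,336.22 × 47.1% = $213,992.36.
Total = $0.00 + $213,992.36 = $213,992.36.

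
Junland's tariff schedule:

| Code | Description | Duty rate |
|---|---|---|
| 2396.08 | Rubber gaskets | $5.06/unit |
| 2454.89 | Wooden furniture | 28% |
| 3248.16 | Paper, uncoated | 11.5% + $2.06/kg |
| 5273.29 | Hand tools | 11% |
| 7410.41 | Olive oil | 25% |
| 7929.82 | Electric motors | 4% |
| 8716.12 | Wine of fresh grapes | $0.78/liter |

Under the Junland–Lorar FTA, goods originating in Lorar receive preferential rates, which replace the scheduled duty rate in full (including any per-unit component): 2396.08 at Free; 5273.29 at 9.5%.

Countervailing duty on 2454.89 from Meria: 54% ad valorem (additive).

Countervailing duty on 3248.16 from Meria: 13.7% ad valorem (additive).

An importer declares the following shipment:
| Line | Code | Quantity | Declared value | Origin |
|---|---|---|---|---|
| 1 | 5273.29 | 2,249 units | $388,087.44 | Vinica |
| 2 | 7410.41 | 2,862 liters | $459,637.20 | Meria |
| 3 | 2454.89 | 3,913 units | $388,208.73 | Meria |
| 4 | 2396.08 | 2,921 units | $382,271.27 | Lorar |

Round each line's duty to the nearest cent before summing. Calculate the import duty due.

$475,930.08

Line 1 (5273.29, Vinica, 2,249 units, $388,087.44):
Base rate for 5273.29 is 11%.
5273.29 has an FTA preferential rate, but origin Vinica is not Lorar; base rate stands.
Duty = $388,087.44 × 11% = $42,689.62.
Line 2 (7410.41, Meria, 2,862 liters, $459,637.20):
Base rate for 7410.41 is 25%.
Duty = $459,637.20 × 25% = $114,909.30.
Line 3 (2454.89, Meria, 3,913 units, $388,208.73):
Base rate for 2454.89 is 28%.
Additional duty on 2454.89 from Meria: +54%. Applied ad valorem rate: 28% + 54% = 82%.
Duty = $388,208.73 × 82% = $318,331.16.
Line 4 (2396.08, Lorar, 2,921 units, $382,271.27):
Base rate for 2396.08 is $5.06/unit.
Origin Lorar qualifies under the Junland–Lorar agreement and 2396.08 is covered: preferential rate Free applies instead.
Duty = $382,271.27 × 0% = $0.00.
Total = $42,689.62 + $114,909.30 + $318,331.16 + $0.00 = $475,930.08.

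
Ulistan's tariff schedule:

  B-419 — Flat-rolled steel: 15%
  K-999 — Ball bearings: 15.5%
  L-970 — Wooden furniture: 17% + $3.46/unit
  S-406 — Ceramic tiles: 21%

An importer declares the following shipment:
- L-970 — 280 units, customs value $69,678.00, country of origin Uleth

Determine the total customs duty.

$12,814.06

Line 1 (L-970, Uleth, 280 units, $69,678.00):
Base rate for L-970 is 17% + $3.46/unit.
Duty = $69,678.00 × 17% + 280 × $3.46 = $12,814.06.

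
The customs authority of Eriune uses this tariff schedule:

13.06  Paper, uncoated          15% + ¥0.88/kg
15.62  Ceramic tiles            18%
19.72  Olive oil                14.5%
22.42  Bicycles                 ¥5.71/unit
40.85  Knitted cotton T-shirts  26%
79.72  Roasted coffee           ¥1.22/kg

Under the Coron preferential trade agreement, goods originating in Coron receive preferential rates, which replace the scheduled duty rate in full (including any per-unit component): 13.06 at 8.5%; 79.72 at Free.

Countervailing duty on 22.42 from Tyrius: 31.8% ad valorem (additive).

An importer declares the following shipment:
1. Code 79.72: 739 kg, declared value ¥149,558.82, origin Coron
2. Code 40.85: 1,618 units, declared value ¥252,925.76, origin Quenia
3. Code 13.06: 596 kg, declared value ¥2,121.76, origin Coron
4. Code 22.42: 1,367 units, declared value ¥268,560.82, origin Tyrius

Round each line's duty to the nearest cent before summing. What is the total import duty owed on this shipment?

Line 1 (79.72, Coron, 739 kg, ¥149,558.82):
Base rate for 79.72 is ¥1.22/kg.
Origin Coron qualifies under the Eriune–Coron agreement and 79.72 is covered: preferential rate Free applies instead.
Duty = ¥149,558.82 × 0% = ¥0.00.
Line 2 (40.85, Quenia, 1,618 units, ¥252,925.76):
Base rate for 40.85 is 26%.
Duty = ¥252,925.76 × 26% = ¥65,760.70.
Line 3 (13.06, Coron, 596 kg, ¥2,121.76):
Base rate for 13.06 is 15% + ¥0.88/kg.
Origin Coron qualifies under the Eriune–Coron agreement and 13.06 is covered: preferential rate 8.5% applies instead.
Duty = ¥2,121.76 × 8.5% = ¥180.35.
Line 4 (22.42, Tyrius, 1,367 units, ¥268,560.82):
Base rate for 22.42 is ¥5.71/unit.
Additional duty on 22.42 from Tyrius: +31.8% ad valorem. Applied ad valorem rate = 31.8%.
Duty = ¥268,560.82 × 31.8% + 1,367 × ¥5.71 = ¥93,207.91.
Total = ¥0.00 + ¥65,760.70 + ¥180.35 + ¥93,207.91 = ¥159,148.96.

¥159,148.96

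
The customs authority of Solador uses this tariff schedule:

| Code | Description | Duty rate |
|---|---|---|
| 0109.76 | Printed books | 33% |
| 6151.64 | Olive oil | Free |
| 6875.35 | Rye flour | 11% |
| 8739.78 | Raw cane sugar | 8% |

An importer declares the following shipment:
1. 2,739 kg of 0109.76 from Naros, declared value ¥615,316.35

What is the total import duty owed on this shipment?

¥203,054.40

Line 1 (0109.76, Naros, 2,739 kg, ¥615,316.35):
Base rate for 0109.76 is 33%.
Duty = ¥615,316.35 × 33% = ¥203,054.40.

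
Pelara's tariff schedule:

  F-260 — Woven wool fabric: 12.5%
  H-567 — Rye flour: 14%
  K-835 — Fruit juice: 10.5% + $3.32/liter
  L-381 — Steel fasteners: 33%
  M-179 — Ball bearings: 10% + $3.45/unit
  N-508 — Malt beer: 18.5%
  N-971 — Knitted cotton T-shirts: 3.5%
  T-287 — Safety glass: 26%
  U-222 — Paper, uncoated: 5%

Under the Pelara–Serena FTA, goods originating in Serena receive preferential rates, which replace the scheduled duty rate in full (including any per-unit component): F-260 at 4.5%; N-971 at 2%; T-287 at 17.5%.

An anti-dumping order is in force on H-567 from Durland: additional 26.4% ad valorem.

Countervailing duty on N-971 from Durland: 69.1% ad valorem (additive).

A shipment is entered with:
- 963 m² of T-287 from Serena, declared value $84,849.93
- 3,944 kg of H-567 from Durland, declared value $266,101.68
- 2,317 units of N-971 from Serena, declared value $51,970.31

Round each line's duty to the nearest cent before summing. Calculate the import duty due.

Line 1 (T-287, Serena, 963 m², $84,849.93):
Base rate for T-287 is 26%.
Origin Serena qualifies under the Pelara–Serena agreement and T-287 is covered: preferential rate 17.5% applies instead.
Duty = $84,849.93 × 17.5% = $14,848.74.
Line 2 (H-567, Durland, 3,944 kg, $266,101.68):
Base rate for H-567 is 14%.
Additional duty on H-567 from Durland: +26.4%. Applied ad valorem rate: 14% + 26.4% = 40.4%.
Duty = $266,101.68 × 40.4% = $107,505.08.
Line 3 (N-971, Serena, 2,317 units, $51,970.31):
Base rate for N-971 is 3.5%.
Origin Serena qualifies under the Pelara–Serena agreement and N-971 is covered: preferential rate 2% applies instead.
The additional-duty order on N-971 targets Durland, not Serena; it does not apply.
Duty = $51,970.31 × 2% = $1,039.41.
Total = $14,848.74 + $107,505.08 + $1,039.41 = $123,393.23.

$123,393.23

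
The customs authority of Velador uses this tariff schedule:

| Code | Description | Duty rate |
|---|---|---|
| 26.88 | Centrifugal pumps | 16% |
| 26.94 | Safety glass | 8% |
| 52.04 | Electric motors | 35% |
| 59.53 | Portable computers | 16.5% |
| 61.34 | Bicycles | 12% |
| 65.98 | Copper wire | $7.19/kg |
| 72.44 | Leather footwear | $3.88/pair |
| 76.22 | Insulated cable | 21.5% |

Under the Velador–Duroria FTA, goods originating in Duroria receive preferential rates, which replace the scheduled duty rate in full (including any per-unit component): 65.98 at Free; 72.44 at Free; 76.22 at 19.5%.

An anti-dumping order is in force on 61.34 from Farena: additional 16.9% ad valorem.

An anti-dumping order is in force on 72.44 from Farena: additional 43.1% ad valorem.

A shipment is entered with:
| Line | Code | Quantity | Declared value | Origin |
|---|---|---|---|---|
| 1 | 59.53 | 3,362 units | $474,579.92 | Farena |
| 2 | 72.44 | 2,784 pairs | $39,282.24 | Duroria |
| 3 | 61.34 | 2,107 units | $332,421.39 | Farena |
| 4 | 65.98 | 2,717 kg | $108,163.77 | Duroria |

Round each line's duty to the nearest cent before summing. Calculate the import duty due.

Line 1 (59.53, Farena, 3,362 units, $474,579.92):
Base rate for 59.53 is 16.5%.
Duty = $474,579.92 × 16.5% = $78,305.69.
Line 2 (72.44, Duroria, 2,784 pairs, $39,282.24):
Base rate for 72.44 is $3.88/pair.
Origin Duroria qualifies under the Velador–Duroria agreement and 72.44 is covered: preferential rate Free applies instead.
The additional-duty order on 72.44 targets Farena, not Duroria; it does not apply.
Duty = $39,282.24 × 0% = $0.00.
Line 3 (61.34, Farena, 2,107 units, $332,421.39):
Base rate for 61.34 is 12%.
Additional duty on 61.34 from Farena: +16.9%. Applied ad valorem rate: 12% + 16.9% = 28.9%.
Duty = $332,421.39 × 28.9% = $96,069.78.
Line 4 (65.98, Duroria, 2,717 kg, $108,163.77):
Base rate for 65.98 is $7.19/kg.
Origin Duroria qualifies under the Velador–Duroria agreement and 65.98 is covered: preferential rate Free applies instead.
Duty = $108,163.77 × 0% = $0.00.
Total = $78,305.69 + $0.00 + $96,069.78 + $0.00 = $174,375.47.

$174,375.47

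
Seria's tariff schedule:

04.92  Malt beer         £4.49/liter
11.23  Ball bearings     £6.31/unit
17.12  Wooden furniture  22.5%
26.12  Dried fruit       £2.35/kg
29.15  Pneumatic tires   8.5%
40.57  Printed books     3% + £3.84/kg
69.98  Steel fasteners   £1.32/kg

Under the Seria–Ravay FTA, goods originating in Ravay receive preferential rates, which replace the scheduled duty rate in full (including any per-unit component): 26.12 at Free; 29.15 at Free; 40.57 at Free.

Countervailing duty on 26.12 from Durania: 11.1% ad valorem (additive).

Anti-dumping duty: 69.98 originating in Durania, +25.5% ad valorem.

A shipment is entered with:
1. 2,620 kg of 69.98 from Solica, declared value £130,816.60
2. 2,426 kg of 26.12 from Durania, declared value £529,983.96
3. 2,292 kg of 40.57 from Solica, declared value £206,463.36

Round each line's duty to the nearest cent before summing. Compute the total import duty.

Line 1 (69.98, Solica, 2,620 kg, £130,816.60):
Base rate for 69.98 is £1.32/kg.
The additional-duty order on 69.98 targets Durania, not Solica; it does not apply.
Duty = 2,620 × £1.32 = £3,458.40.
Line 2 (26.12, Durania, 2,426 kg, £529,983.96):
Base rate for 26.12 is £2.35/kg.
26.12 has an FTA preferential rate, but origin Durania is not Ravay; base rate stands.
Additional duty on 26.12 from Durania: +11.1% ad valorem. Applied ad valorem rate = 11.1%.
Duty = £529,983.96 × 11.1% + 2,426 × £2.35 = £64,529.32.
Line 3 (40.57, Solica, 2,292 kg, £206,463.36):
Base rate for 40.57 is 3% + £3.84/kg.
40.57 has an FTA preferential rate, but origin Solica is not Ravay; base rate stands.
Duty = £206,463.36 × 3% + 2,292 × £3.84 = £14,995.18.
Total = £3,458.40 + £64,529.32 + £14,995.18 = £82,982.90.

£82,982.90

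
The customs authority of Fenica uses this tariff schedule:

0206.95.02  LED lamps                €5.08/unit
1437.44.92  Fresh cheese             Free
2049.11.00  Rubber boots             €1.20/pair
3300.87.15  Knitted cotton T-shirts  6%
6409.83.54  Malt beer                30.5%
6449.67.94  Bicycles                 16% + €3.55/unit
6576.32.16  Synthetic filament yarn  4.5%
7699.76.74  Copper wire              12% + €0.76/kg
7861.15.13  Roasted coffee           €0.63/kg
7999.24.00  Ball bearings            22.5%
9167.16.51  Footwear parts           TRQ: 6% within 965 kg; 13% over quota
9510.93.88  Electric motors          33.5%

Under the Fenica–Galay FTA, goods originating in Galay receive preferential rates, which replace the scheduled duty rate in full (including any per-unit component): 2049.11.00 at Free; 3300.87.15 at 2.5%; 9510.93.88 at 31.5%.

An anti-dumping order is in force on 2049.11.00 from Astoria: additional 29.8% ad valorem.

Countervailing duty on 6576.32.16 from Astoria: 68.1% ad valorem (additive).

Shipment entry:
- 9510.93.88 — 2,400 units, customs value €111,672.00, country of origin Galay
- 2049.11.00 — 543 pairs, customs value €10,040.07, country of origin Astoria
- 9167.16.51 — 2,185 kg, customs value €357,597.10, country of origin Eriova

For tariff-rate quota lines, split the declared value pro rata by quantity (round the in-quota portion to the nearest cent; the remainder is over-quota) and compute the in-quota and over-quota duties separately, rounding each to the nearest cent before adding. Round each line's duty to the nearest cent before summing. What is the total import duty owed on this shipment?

€74,252.61

Line 1 (9510.93.88, Galay, 2,400 units, €111,672.00):
Base rate for 9510.93.88 is 33.5%.
Origin Galay qualifies under the Fenica–Galay agreement and 9510.93.88 is covered: preferential rate 31.5% applies instead.
Duty = €111,672.00 × 31.5% = €35,176.68.
Line 2 (2049.11.00, Astoria, 543 pairs, €10,040.07):
Base rate for 2049.11.00 is €1.20/pair.
2049.11.00 has an FTA preferential rate, but origin Astoria is not Galay; base rate stands.
Additional duty on 2049.11.00 from Astoria: +29.8% ad valorem. Applied ad valorem rate = 29.8%.
Duty = €10,040.07 × 29.8% + 543 × €1.20 = €3,643.54.
Line 3 (9167.16.51, Eriova, 2,185 kg, €357,597.10):
Code 9167.16.51 is under a tariff-rate quota (threshold 965 kg). In-quota: 965 kg at 6%; over-quota: 1,220 kg at 13%.
Pro-rata value split: in-quota = €357,597.10 × 965/2,185 = €157,931.90; over-quota = €357,597.10 − €157,931.90 = €199,665.20.
In-quota duty = €157,931.90 × 6% = €9,475.91. Over-quota duty = €199,665.20 × 13% = €25,956.48.
Line duty = €9,475.91 + €25,956.48 = €35,432.39.
Total = €35,176.68 + €3,643.54 + €35,432.39 = €74,252.61.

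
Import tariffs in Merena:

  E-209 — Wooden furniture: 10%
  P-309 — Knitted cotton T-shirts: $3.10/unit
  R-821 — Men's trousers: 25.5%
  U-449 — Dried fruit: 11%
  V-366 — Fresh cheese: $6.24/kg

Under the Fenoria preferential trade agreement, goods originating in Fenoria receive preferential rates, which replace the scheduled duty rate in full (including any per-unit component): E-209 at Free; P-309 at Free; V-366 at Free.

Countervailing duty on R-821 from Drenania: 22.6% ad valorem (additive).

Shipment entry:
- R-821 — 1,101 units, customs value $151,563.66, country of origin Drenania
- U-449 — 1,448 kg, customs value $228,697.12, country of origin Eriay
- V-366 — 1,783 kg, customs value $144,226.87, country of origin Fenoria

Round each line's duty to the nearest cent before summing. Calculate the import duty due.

$98,058.80

Line 1 (R-821, Drenania, 1,101 units, $151,563.66):
Base rate for R-821 is 25.5%.
Additional duty on R-821 from Drenania: +22.6%. Applied ad valorem rate: 25.5% + 22.6% = 48.1%.
Duty = $151,563.66 × 48.1% = $72,902.12.
Line 2 (U-449, Eriay, 1,448 kg, $228,697.12):
Base rate for U-449 is 11%.
Duty = $228,697.12 × 11% = $25,156.68.
Line 3 (V-366, Fenoria, 1,783 kg, $144,226.87):
Base rate for V-366 is $6.24/kg.
Origin Fenoria qualifies under the Merena–Fenoria agreement and V-366 is covered: preferential rate Free applies instead.
Duty = $144,226.87 × 0% = $0.00.
Total = $72,902.12 + $25,156.68 + $0.00 = $98,058.80.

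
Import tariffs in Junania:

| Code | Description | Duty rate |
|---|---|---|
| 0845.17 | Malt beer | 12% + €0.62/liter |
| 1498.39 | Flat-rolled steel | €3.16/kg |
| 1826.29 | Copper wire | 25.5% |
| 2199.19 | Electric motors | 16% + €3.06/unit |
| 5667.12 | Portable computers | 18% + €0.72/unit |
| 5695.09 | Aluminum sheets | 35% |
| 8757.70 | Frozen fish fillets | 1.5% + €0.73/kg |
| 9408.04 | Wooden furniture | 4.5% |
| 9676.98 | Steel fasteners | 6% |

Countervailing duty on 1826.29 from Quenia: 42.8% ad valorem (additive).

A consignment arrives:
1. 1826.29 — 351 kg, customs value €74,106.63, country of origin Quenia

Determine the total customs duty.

€50,614.83

Line 1 (1826.29, Quenia, 351 kg, €74,106.63):
Base rate for 1826.29 is 25.5%.
Additional duty on 1826.29 from Quenia: +42.8%. Applied ad valorem rate: 25.5% + 42.8% = 68.3%.
Duty = €74,106.63 × 68.3% = €50,614.83.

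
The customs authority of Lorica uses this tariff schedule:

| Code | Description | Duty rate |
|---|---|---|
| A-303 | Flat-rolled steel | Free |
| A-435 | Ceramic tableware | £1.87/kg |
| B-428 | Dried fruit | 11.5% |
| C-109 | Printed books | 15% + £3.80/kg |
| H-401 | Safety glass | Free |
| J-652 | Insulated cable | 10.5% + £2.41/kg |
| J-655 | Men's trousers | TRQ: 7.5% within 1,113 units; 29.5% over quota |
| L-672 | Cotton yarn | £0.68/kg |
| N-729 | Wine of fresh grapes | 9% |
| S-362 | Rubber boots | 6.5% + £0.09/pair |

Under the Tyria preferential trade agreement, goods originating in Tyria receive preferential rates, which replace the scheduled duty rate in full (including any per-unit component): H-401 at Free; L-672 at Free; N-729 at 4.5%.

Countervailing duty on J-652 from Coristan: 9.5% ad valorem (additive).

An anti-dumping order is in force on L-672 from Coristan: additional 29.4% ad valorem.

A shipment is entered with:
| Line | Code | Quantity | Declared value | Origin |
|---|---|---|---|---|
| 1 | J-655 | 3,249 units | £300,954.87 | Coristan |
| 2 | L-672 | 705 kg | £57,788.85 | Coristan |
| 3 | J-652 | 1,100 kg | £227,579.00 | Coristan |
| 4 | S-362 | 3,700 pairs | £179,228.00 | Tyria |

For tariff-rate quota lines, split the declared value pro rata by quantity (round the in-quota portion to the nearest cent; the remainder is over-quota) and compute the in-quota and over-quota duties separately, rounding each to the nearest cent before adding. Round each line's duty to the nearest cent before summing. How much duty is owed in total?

£143,719.25

Line 1 (J-655, Coristan, 3,249 units, £300,954.87):
Code J-655 is under a tariff-rate quota (threshold 1,113 units). In-quota: 1,113 units at 7.5%; over-quota: 2,136 units at 29.5%.
Pro-rata value split: in-quota = £300,954.87 × 1,113/3,249 = £103,097.19; over-quota = £300,954.87 − £103,097.19 = £197,857.68.
In-quota duty = £103,097.19 × 7.5% = £7,732.29. Over-quota duty = £197,857.68 × 29.5% = £58,368.02.
Line duty = £7,732.29 + £58,368.02 = £66,100.31.
Line 2 (L-672, Coristan, 705 kg, £57,788.85):
Base rate for L-672 is £0.68/kg.
L-672 has an FTA preferential rate, but origin Coristan is not Tyria; base rate stands.
Additional duty on L-672 from Coristan: +29.4% ad valorem. Applied ad valorem rate = 29.4%.
Duty = £57,788.85 × 29.4% + 705 × £0.68 = £17,469.32.
Line 3 (J-652, Coristan, 1,100 kg, £227,579.00):
Base rate for J-652 is 10.5% + £2.41/kg.
Additional duty on J-652 from Coristan: +9.5%. Applied ad valorem rate: 10.5% + 9.5% = 20%.
Duty = £227,579.00 × 20% + 1,100 × £2.41 = £48,166.80.
Line 4 (S-362, Tyria, 3,700 pairs, £179,228.00):
Base rate for S-362 is 6.5% + £0.09/pair.
Origin Tyria is the FTA partner but S-362 is not on the preference list; base rate stands.
Duty = £179,228.00 × 6.5% + 3,700 × £0.09 = £11,982.82.
Total = £66,100.31 + £17,469.32 + £48,166.80 + £11,982.82 = £143,719.25.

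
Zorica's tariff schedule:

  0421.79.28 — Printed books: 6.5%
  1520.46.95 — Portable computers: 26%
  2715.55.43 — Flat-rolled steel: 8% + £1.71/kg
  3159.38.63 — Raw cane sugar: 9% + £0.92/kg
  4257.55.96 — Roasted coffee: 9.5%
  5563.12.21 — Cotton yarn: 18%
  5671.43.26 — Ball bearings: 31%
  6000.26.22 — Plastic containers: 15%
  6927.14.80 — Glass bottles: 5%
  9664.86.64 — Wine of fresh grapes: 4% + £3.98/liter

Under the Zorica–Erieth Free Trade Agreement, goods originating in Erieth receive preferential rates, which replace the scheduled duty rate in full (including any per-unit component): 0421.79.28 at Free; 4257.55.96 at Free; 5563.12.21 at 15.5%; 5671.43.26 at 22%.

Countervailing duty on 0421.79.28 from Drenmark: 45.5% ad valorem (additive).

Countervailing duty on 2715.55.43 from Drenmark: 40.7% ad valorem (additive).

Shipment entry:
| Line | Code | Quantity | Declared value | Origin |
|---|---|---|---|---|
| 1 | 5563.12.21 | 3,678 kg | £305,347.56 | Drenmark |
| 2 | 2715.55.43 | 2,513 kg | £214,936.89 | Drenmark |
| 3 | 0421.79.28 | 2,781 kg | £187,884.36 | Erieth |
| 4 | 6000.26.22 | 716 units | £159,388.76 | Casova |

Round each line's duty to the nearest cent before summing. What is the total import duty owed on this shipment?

£187,842.37

Line 1 (5563.12.21, Drenmark, 3,678 kg, £305,347.56):
Base rate for 5563.12.21 is 18%.
5563.12.21 has an FTA preferential rate, but origin Drenmark is not Erieth; base rate stands.
Duty = £305,347.56 × 18% = £54,962.56.
Line 2 (2715.55.43, Drenmark, 2,513 kg, £214,936.89):
Base rate for 2715.55.43 is 8% + £1.71/kg.
Additional duty on 2715.55.43 from Drenmark: +40.7%. Applied ad valorem rate: 8% + 40.7% = 48.7%.
Duty = £214,936.89 × 48.7% + 2,513 × £1.71 = £108,971.50.
Line 3 (0421.79.28, Erieth, 2,781 kg, £187,884.36):
Base rate for 0421.79.28 is 6.5%.
Origin Erieth qualifies under the Zorica–Erieth agreement and 0421.79.28 is covered: preferential rate Free applies instead.
The additional-duty order on 0421.79.28 targets Drenmark, not Erieth; it does not apply.
Duty = £187,884.36 × 0% = £0.00.
Line 4 (6000.26.22, Casova, 716 units, £159,388.76):
Base rate for 6000.26.22 is 15%.
Duty = £159,388.76 × 15% = £23,908.31.
Total = £54,962.56 + £108,971.50 + £0.00 + £23,908.31 = £187,842.37.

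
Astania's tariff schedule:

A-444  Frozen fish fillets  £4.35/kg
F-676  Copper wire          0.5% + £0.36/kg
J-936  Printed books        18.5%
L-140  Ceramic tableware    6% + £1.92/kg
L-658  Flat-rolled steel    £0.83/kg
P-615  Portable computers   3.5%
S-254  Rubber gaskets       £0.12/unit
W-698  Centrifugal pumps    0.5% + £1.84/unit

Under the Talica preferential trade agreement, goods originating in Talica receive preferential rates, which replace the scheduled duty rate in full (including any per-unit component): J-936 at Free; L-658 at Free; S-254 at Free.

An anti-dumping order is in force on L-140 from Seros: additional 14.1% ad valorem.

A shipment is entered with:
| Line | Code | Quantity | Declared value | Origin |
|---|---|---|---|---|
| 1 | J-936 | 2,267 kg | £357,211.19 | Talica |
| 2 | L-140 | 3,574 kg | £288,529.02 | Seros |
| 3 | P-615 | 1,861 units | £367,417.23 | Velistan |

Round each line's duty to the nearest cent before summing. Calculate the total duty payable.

£77,716.01

Line 1 (J-936, Talica, 2,267 kg, £357,211.19):
Base rate for J-936 is 18.5%.
Origin Talica qualifies under the Astania–Talica agreement and J-936 is covered: preferential rate Free applies instead.
Duty = £357,211.19 × 0% = £0.00.
Line 2 (L-140, Seros, 3,574 kg, £288,529.02):
Base rate for L-140 is 6% + £1.92/kg.
Additional duty on L-140 from Seros: +14.1%. Applied ad valorem rate: 6% + 14.1% = 20.1%.
Duty = £288,529.02 × 20.1% + 3,574 × £1.92 = £64,856.41.
Line 3 (P-615, Velistan, 1,861 units, £367,417.23):
Base rate for P-615 is 3.5%.
Duty = £367,417.23 × 3.5% = £12,859.60.
Total = £0.00 + £64,856.41 + £12,859.60 = £77,716.01.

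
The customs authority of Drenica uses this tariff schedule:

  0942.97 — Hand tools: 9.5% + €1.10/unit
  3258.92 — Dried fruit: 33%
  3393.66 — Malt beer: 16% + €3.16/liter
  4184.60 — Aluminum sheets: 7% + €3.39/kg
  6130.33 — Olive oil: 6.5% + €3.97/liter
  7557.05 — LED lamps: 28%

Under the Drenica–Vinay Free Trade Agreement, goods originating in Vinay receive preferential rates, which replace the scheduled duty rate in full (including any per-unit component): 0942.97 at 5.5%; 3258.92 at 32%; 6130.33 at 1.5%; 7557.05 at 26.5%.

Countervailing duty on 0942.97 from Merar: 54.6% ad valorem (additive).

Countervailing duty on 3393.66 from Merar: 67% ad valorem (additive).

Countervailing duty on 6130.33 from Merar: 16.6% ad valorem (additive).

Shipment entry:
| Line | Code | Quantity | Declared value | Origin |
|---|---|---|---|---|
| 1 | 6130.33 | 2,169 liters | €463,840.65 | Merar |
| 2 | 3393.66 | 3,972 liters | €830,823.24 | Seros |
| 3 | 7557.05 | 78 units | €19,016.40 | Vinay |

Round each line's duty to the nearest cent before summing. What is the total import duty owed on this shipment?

€266,280.71

Line 1 (6130.33, Merar, 2,169 liters, €463,840.65):
Base rate for 6130.33 is 6.5% + €3.97/liter.
6130.33 has an FTA preferential rate, but origin Merar is not Vinay; base rate stands.
Additional duty on 6130.33 from Merar: +16.6%. Applied ad valorem rate: 6.5% + 16.6% = 23.1%.
Duty = €463,840.65 × 23.1% + 2,169 × €3.97 = €115,758.12.
Line 2 (3393.66, Seros, 3,972 liters, €830,823.24):
Base rate for 3393.66 is 16% + €3.16/liter.
The additional-duty order on 3393.66 targets Merar, not Seros; it does not apply.
Duty = €830,823.24 × 16% + 3,972 × €3.16 = €145,483.24.
Line 3 (7557.05, Vinay, 78 units, €19,016.40):
Base rate for 7557.05 is 28%.
Origin Vinay qualifies under the Drenica–Vinay agreement and 7557.05 is covered: preferential rate 26.5% applies instead.
Duty = €19,016.40 × 26.5% = €5,039.35.
Total = €115,758.12 + €145,483.24 + €5,039.35 = €266,280.71.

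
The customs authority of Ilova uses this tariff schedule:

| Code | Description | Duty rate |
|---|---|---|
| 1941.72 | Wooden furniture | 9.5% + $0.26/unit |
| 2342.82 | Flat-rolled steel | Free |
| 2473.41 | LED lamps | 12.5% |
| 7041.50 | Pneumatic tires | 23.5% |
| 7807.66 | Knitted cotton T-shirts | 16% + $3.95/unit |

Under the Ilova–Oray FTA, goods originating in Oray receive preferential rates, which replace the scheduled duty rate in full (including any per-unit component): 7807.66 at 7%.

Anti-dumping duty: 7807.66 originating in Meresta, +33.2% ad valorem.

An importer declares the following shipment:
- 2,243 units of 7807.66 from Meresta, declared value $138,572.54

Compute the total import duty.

Line 1 (7807.66, Meresta, 2,243 units, $138,572.54):
Base rate for 7807.66 is 16% + $3.95/unit.
7807.66 has an FTA preferential rate, but origin Meresta is not Oray; base rate stands.
Additional duty on 7807.66 from Meresta: +33.2%. Applied ad valorem rate: 16% + 33.2% = 49.2%.
Duty = $138,572.54 × 49.2% + 2,243 × $3.95 = $77,037.54.

$77,037.54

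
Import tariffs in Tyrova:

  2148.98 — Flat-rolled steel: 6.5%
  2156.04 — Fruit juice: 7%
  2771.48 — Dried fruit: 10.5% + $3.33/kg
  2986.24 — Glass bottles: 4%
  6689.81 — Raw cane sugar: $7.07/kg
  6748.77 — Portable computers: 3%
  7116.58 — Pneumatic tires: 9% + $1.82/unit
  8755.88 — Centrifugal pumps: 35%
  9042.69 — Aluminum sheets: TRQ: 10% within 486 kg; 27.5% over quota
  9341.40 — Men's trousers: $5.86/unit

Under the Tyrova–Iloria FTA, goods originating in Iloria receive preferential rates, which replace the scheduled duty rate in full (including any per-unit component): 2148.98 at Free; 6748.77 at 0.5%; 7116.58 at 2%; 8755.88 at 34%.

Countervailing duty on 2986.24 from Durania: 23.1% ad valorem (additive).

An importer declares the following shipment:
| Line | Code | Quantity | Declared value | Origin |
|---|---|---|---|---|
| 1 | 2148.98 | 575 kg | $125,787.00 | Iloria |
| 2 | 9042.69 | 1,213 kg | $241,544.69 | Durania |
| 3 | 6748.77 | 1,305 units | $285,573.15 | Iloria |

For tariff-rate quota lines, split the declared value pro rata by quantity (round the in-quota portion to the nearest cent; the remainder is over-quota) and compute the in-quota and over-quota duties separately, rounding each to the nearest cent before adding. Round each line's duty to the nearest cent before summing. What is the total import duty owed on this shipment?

$50,916.66

Line 1 (2148.98, Iloria, 575 kg, $125,787.00):
Base rate for 2148.98 is 6.5%.
Origin Iloria qualifies under the Tyrova–Iloria agreement and 2148.98 is covered: preferential rate Free applies instead.
Duty = $125,787.00 × 0% = $0.00.
Line 2 (9042.69, Durania, 1,213 kg, $241,544.69):
Code 9042.69 is under a tariff-rate quota (threshold 486 kg). In-quota: 486 kg at 10%; over-quota: 727 kg at 27.5%.
Pro-rata value split: in-quota = $241,544.69 × 486/1,213 = $96,777.18; over-quota = $241,544.69 − $96,777.18 = $144,767.51.
In-quota duty = $96,777.18 × 10% = $9,677.72. Over-quota duty = $144,767.51 × 27.5% = $39,811.07.
Line duty = $9,677.72 + $39,811.07 = $49,488.79.
Line 3 (6748.77, Iloria, 1,305 units, $285,573.15):
Base rate for 6748.77 is 3%.
Origin Iloria qualifies under the Tyrova–Iloria agreement and 6748.77 is covered: preferential rate 0.5% applies instead.
Duty = $285,573.15 × 0.5% = $1,427.87.
Total = $0.00 + $49,488.79 + $1,427.87 = $50,916.66.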